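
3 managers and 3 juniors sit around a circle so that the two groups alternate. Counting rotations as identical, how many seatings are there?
Fix one of the managers: (3-1)! ways for the remaining managers, × 3! ways for the juniors = 2 × 6 = 12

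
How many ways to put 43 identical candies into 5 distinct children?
C(43+5-1, 5-1) = C(47, 4) = 178365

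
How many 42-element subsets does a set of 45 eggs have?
C(45,42) = 45!/(42!×3!) = 14190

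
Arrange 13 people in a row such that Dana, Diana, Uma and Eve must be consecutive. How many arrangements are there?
Treat the 4 as one block: (13-4+1)! × 4! = 3628800 × 24 = 87091200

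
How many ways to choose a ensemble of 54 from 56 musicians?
C(56,54) = 56!/(54!×2!) = 1540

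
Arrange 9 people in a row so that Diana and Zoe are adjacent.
Treat as block: (9-1)! × 2! = 40320 × 2 = 80640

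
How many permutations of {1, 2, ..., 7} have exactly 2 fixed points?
Choose the 2 fixed points C(7,2) = 21, derange the rest: !5 = Σ_{j=0}^{5} (-1)^j·5!/j! = 120 - 120 + 60 - 20 + 5 - 1 = 44. Product = 21 × 44 = 924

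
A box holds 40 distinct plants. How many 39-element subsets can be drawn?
C(40,39) = 40!/(39!×1!) = 40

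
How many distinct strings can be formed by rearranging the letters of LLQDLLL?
7! / (5! × 1! × 1!) = 42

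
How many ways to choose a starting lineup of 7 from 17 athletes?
C(17,7) = 17!/(7!×10!) = 19448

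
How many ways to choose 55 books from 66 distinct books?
C(66,55) = 66!/(55!×11!) = 1074082795968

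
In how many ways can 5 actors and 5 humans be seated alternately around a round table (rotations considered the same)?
Fix one of the actors: (5-1)! ways for the remaining actors, × 5! ways for the humans = 24 × 120 = 2880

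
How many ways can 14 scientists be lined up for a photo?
14! = 87178291200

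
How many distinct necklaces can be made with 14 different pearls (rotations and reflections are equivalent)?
(14-1)!/2 = 6227020800/2 = 3113510400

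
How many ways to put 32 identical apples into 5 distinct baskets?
C(32+5-1, 5-1) = C(36, 4) = 58905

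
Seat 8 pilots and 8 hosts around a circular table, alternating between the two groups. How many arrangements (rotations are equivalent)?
Fix one of the pilots: (8-1)! ways for the remaining pilots, × 8! ways for the hosts = 5040 × 40320 = 203212800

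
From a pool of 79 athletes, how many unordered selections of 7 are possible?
C(79,7) = 79!/(7!×72!) = 2898753715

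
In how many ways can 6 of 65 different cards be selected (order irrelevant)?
C(65,6) = 65!/(6!×59!) = 82598880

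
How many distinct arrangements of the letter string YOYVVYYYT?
9! / (1! × 2! × 1! × 5!) = 1512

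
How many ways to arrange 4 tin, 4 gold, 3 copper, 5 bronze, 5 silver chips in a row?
21! / (4! × 4! × 3! × 5! × 5!) = 1026615189600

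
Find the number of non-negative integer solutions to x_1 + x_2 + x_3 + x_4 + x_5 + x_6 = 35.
C(35+6-1, 6-1) = C(40, 5) = 658008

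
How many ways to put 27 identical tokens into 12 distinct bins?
C(27+12-1, 12-1) = C(38, 11) = 1203322288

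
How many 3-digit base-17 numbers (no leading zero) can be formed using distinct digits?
First digit: 16 choices (nonzero). Then descending: 16 × 16 × 15 = 3840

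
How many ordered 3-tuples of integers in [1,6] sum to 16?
Coefficient of x^16 in (x + x² + ... + x^6)^3. By inclusion-exclusion on dice exceeding 6: Σ_j (-1)^j C(3,j)·C(16-1-6j, 2) = C(3,0)·C(15,2) - C(3,1)·C(9,2) + C(3,2)·C(3,2) = 1·105 - 3·36 + 3·3 = 6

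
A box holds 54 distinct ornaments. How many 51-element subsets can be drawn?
C(54,51) = 54!/(51!×3!) = 24804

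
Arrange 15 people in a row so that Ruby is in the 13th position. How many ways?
Fix one position: (15-1)! = 87178291200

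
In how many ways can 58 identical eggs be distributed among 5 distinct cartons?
C(58+5-1, 5-1) = C(62, 4) = 557845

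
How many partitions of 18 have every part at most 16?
Let r_j(i) = number of partitions of i into parts ≤ j, for i = 0..18. r_1(i) = 1 for all i; r_j(i) = r_{j-1}(i) + r_j(i-j). Rows j = 2..16: ≤2: 1 1 2 2 3 3 4 4 5 5 6 6 7 7 8 8 9 9 10; ≤3: 1 1 2 3 4 5 7 8 10 12 14 16 19 21 24 27 30 33 37; ≤4: 1 1 2 3 5 6 9 11 15 18 23 27 34 39 47 54 64 72 84; ≤5: 1 1 2 3 5 7 10 13 18 23 30 37 47 57 70 84 101 119 141; ≤6: 1 1 2 3 5 7 11 14 20 26 35 44 58 71 90 110 136 163 199; ≤7: 1 1 2 3 5 7 11 15 21 28 38 49 65 82 105 131 164 201 248; ≤8: 1 1 2 3 5 7 11 15 22 29 40 52 70 89 116 146 186 230 288; ≤9: 1 1 2 3 5 7 11 15 22 30 41 54 73 94 123 157 201 252 318; ≤10: 1 1 2 3 5 7 11 15 22 30 42 55 75 97 128 164 212 267 340; ≤11: 1 1 2 3 5 7 11 15 22 30 42 56 76 99 131 169 219 278 355; ≤12: 1 1 2 3 5 7 11 15 22 30 42 56 77 100 133 172 224 285 366; ≤13: 1 1 2 3 5 7 11 15 22 30 42 56 77 101 134 174 227 290 373; ≤14: 1 1 2 3 5 7 11 15 22 30 42 56 77 101 135 175 229 293 378; ≤15: 1 1 2 3 5 7 11 15 22 30 42 56 77 101 135 176 230 295 381; ≤16: 1 1 2 3 5 7 11 15 22 30 42 56 77 101 135 176 231 296 383. r_16(18) = 383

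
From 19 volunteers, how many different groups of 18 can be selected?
C(19,18) = 19!/(18!×1!) = 19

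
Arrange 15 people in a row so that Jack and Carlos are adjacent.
Treat as block: (15-1)! × 2! = 87178291200 × 2 = 174356582400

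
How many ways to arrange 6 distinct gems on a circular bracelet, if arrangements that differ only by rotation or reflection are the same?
(6-1)!/2 = 120/2 = 60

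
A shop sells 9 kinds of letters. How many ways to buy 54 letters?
C(54+9-1, 9-1) = C(62, 8) = 3381098545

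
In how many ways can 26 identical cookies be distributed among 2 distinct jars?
C(26+2-1, 2-1) = C(27, 1) = 27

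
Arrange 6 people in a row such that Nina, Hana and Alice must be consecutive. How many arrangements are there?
Treat the 3 as one block: (6-3+1)! × 3! = 24 × 6 = 144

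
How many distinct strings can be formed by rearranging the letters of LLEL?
4! / (3! × 1!) = 4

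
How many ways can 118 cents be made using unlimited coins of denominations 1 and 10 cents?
Coefficient of x^118 in 1/(1-x^1) · 1/(1-x^10). Use j coins of 10 for j = 0..⌊118/10⌋ = 11, the rest in 1s: 11 + 1 = 12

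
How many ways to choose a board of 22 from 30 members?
C(30,22) = 30!/(22!×8!) = 5852925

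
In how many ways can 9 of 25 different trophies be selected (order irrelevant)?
C(25,9) = 25!/(9!×16!) = 2042975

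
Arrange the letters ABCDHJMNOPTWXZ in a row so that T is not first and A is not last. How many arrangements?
By inclusion-exclusion: 14! - 2×(14-1)! + (14-2)! = 87178291200 - 12454041600 + 479001600 = 75203251200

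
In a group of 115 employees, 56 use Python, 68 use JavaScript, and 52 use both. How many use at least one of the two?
|A∪B| = |A| + |B| - |A∩B| = 56 + 68 - 52 = 72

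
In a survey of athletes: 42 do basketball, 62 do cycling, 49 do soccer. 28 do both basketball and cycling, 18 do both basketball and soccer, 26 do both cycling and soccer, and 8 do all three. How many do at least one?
|A∪B∪C| = 42+62+49-28-18-26+8 = 89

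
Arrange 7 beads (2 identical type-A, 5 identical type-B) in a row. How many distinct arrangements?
7! / (2! × 5!) = 21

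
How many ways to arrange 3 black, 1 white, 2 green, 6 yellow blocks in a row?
12! / (3! × 1! × 2! × 6!) = 55440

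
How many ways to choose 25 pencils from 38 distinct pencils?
C(38,25) = 38!/(25!×13!) = 5414950296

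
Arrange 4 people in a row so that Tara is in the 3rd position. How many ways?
Fix one position: (4-1)! = 6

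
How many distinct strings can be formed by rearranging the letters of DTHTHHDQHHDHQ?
13! / (3! × 6! × 2! × 2!) = 360360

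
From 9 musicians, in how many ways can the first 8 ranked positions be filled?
P(9,8) = 9!/(9-8)! = 362880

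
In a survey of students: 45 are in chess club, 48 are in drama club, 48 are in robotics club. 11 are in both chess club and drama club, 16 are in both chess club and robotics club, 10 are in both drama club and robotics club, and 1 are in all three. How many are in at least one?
|A∪B∪C| = 45+48+48-11-16-10+1 = 105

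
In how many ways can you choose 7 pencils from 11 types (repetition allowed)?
C(7+11-1, 11-1) = C(17, 10) = 19448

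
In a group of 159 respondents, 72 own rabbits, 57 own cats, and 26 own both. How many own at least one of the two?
|A∪B| = |A| + |B| - |A∩B| = 72 + 57 - 26 = 103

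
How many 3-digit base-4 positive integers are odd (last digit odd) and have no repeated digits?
Last∈{1,3}. Last=0: 0. Last nonzero: 2×2×P(2,1) = 8. Total = 8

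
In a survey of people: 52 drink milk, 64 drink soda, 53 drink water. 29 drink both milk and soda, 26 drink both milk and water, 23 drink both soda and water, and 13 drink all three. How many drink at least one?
|A∪B∪C| = 52+64+53-29-26-23+13 = 104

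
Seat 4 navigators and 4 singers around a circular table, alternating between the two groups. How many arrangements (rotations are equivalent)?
Fix one of the navigators: (4-1)! ways for the remaining navigators, × 4! ways for the singers = 6 × 24 = 144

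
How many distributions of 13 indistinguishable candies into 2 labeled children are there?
C(13+2-1, 2-1) = C(14, 1) = 14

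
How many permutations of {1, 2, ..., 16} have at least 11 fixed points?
Exactly j fixed points: C(16,j)·!(16-j); sum over j ≥ 11 (derangement numbers via !m = (m-1)·(!(m-1) + !(m-2)): !0..!5 = 1, 0, 1, 2, 9, 44). Σ_{j=11}^{16} C(16,j)·!(16-j) = C(16,11)·!5 + C(16,12)·!4 + C(16,13)·!3 + C(16,14)·!2 + C(16,15)·!1 + C(16,16)·!0 = 4368·44 + 1820·9 + 560·2 + 120·1 + 16·0 + 1·1 = 209813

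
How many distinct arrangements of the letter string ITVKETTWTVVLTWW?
15! / (3! × 1! × 1! × 1! × 3! × 5! × 1!) = 302702400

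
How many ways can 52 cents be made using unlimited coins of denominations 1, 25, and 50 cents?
Coefficient of x^52 in 1/(1-x^1) · 1/(1-x^25) · 1/(1-x^50). Case on j = number of 50-cent coins (j = 0..1); remainder r = 52 - 50j is made from {1,25} in ⌊r/25⌋+1 ways. r = 52, 2 → 3 + 1 = 4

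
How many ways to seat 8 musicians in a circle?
Circular: fix one position, arrange the rest. (8-1)! = 5040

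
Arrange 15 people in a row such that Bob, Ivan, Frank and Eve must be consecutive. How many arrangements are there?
Treat the 4 as one block: (15-4+1)! × 4! = 479001600 × 24 = 11496038400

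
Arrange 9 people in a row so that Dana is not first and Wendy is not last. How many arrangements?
By inclusion-exclusion: 9! - 2×(9-1)! + (9-2)! = 362880 - 80640 + 5040 = 287280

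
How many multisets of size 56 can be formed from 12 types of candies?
C(56+12-1, 12-1) = C(67, 11) = 1285063345176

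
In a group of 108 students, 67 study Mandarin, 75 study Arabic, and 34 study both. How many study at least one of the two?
|A∪B| = |A| + |B| - |A∩B| = 67 + 75 - 34 = 108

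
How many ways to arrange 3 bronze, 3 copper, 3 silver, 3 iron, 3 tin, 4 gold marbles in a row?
19! / (3! × 3! × 3! × 3! × 3! × 4!) = 651819168000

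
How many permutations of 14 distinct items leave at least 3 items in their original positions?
Exactly j fixed points: C(14,j)·!(14-j); sum over j ≥ 3 (derangement numbers via !m = (m-1)·(!(m-1) + !(m-2)): !0..!11 = 1, 0, 1, 2, 9, 44, 265, 1854, 14833, 133496, 1334961, 14684570). Σ_{j=3}^{14} C(14,j)·!(14-j) = C(14,3)·!11 + C(14,4)·!10 + C(14,5)·!9 + C(14,6)·!8 + C(14,7)·!7 + C(14,8)·!6 + C(14,9)·!5 + C(14,10)·!4 + C(14,11)·!3 + C(14,12)·!2 + C(14,13)·!1 + C(14,14)·!0 = 364·14684570 + 1001·1334961 + 2002·133496 + 3003·14833 + 3432·1854 + 3003·265 + 2002·44 + 1001·9 + 364·2 + 91·1 + 14·0 + 1·1 = 7000538572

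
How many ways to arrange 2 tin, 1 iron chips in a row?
3! / (2! × 1!) = 3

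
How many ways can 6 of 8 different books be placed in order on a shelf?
P(8,6) = 8!/(8-6)! = 20160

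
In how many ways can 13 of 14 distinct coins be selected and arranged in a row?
P(14,13) = 14!/(14-13)! = 87178291200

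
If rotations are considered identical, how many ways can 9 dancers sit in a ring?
Circular: fix one position, arrange the rest. (9-1)! = 40320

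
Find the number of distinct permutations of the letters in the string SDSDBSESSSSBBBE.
15! / (2! × 7! × 4! × 2!) = 2702700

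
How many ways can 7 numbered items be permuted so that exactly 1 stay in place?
Choose the 1 fixed point C(7,1) = 7, derange the rest: !6 = Σ_{j=0}^{6} (-1)^j·6!/j! = 720 - 720 + 360 - 120 + 30 - 6 + 1 = 265. Product = 7 × 265 = 1855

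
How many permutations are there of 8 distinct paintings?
8! = 40320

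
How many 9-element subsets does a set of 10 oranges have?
C(10,9) = 10!/(9!×1!) = 10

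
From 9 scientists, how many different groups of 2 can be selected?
C(9,2) = 9!/(2!×7!) = 36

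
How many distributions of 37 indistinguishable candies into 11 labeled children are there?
C(37+11-1, 11-1) = C(47, 10) = 5178066751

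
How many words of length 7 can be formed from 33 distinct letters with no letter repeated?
P(33,7) = 33!/(33-7)! = 21531121920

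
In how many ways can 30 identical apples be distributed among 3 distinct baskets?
C(30+3-1, 3-1) = C(32, 2) = 496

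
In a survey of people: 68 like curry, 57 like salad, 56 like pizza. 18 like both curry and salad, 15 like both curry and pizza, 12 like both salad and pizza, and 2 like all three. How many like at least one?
|A∪B∪C| = 68+57+56-18-15-12+2 = 138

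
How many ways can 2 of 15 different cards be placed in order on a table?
P(15,2) = 15!/(15-2)! = 210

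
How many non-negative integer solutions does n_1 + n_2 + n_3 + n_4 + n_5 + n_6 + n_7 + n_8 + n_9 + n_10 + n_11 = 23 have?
C(23+11-1, 11-1) = C(33, 10) = 92561040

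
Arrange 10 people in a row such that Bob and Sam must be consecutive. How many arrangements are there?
Treat the 2 as one block: (10-2+1)! × 2! = 362880 × 2 = 725760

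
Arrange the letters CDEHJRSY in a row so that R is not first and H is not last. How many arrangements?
By inclusion-exclusion: 8! - 2×(8-1)! + (8-2)! = 40320 - 10080 + 720 = 30960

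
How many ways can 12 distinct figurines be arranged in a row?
12! = 479001600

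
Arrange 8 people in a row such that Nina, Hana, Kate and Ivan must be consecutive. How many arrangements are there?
Treat the 4 as one block: (8-4+1)! × 4! = 120 × 24 = 2880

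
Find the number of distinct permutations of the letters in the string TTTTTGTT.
8! / (7! × 1!) = 8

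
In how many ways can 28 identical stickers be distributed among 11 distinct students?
C(28+11-1, 11-1) = C(38, 10) = 472733756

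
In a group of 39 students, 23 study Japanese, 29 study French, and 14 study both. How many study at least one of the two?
|A∪B| = |A| + |B| - |A∩B| = 23 + 29 - 14 = 38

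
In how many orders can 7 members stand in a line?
7! = 5040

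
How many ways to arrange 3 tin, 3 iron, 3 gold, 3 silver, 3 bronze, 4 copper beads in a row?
19! / (3! × 3! × 3! × 3! × 3! × 4!) = 651819168000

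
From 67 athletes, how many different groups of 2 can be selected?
C(67,2) = 67!/(2!×65!) = 2211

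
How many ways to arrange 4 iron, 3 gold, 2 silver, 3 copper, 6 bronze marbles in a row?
18! / (4! × 3! × 2! × 3! × 6!) = 5145940800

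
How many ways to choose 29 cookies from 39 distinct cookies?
C(39,29) = 39!/(29!×10!) = 635745396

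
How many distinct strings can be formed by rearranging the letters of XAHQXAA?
7! / (3! × 2! × 1! × 1!) = 420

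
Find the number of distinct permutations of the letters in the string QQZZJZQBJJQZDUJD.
16! / (1! × 2! × 4! × 4! × 4! × 1!) = 756756000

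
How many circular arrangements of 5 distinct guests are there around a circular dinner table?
Circular: fix one position, arrange the rest. (5-1)! = 24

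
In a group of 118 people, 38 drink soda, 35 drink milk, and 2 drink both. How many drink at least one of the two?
|A∪B| = |A| + |B| - |A∩B| = 38 + 35 - 2 = 71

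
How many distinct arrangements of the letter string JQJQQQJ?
7! / (3! × 4!) = 35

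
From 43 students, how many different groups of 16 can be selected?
C(43,16) = 43!/(16!×27!) = 265182149218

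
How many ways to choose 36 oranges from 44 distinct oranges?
C(44,36) = 44!/(36!×8!) = 177232627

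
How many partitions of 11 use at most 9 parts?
By conjugation, equals partitions of 11 into parts ≤ 9. Let r_j(i) = number of partitions of i into parts ≤ j, for i = 0..11. r_1(i) = 1 for all i; r_j(i) = r_{j-1}(i) + r_j(i-j). Rows j = 2..9: ≤2: 1 1 2 2 3 3 4 4 5 5 6 6; ≤3: 1 1 2 3 4 5 7 8 10 12 14 16; ≤4: 1 1 2 3 5 6 9 11 15 18 23 27; ≤5: 1 1 2 3 5 7 10 13 18 23 30 37; ≤6: 1 1 2 3 5 7 11 14 20 26 35 44; ≤7: 1 1 2 3 5 7 11 15 21 28 38 49; ≤8: 1 1 2 3 5 7 11 15 22 29 40 52; ≤9: 1 1 2 3 5 7 11 15 22 30 41 54. r_9(11) = 54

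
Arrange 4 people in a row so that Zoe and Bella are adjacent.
Treat as block: (4-1)! × 2! = 6 × 2 = 12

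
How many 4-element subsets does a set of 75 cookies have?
C(75,4) = 75!/(4!×71!) = 1215450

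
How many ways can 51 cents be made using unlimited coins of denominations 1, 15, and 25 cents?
Coefficient of x^51 in 1/(1-x^1) · 1/(1-x^15) · 1/(1-x^25). Case on j = number of 25-cent coins (j = 0..2); remainder r = 51 - 25j is made from {1,15} in ⌊r/15⌋+1 ways. r = 51, 26, 1 → 4 + 2 + 1 = 7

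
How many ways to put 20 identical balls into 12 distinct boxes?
C(20+12-1, 12-1) = C(31, 11) = 84672315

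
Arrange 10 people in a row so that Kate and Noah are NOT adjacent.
Total - adjacent = 10! - (10-1)!×2 = 3628800 - 725760 = 2903040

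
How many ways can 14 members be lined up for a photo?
14! = 87178291200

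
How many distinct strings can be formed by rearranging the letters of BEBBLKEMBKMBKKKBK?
17! / (6! × 2! × 1! × 6! × 2!) = 171531360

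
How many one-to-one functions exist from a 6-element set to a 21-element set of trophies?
P(21,6) = 21!/(21-6)! = 39070080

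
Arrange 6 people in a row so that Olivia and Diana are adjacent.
Treat as block: (6-1)! × 2! = 120 × 2 = 240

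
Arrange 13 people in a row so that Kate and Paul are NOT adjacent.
Total - adjacent = 13! - (13-1)!×2 = 6227020800 - 958003200 = 5269017600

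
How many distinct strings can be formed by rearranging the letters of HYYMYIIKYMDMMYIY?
16! / (4! × 1! × 1! × 1! × 6! × 3!) = 201801600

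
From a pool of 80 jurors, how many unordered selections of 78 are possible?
C(80,78) = 80!/(78!×2!) = 3160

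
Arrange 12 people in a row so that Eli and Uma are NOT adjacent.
Total - adjacent = 12! - (12-1)!×2 = 479001600 - 79833600 = 399168000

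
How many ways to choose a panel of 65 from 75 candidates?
C(75,65) = 75!/(65!×10!) = 828931106355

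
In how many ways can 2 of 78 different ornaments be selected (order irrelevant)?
C(78,2) = 78!/(2!×76!) = 3003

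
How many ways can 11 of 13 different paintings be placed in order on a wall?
P(13,11) = 13!/(13-11)! = 3113510400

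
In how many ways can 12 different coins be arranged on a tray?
12! = 479001600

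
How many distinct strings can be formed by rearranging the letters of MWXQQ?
5! / (2! × 1! × 1! × 1!) = 60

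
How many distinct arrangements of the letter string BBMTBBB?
7! / (5! × 1! × 1!) = 42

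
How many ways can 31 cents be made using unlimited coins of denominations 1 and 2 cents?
Coefficient of x^31 in 1/(1-x^1) · 1/(1-x^2). Use j coins of 2 for j = 0..⌊31/2⌋ = 15, the rest in 1s: 15 + 1 = 16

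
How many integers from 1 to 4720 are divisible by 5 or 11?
⌊4720/5⌋ + ⌊4720/11⌋ - ⌊4720/55⌋ = 944 + 429 - 85 = 1288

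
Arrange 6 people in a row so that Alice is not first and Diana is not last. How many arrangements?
By inclusion-exclusion: 6! - 2×(6-1)! + (6-2)! = 720 - 240 + 24 = 504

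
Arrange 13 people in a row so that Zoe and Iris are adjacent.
Treat as block: (13-1)! × 2! = 479001600 × 2 = 958003200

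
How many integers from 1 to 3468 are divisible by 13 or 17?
⌊3468/13⌋ + ⌊3468/17⌋ - ⌊3468/221⌋ = 266 + 204 - 15 = 455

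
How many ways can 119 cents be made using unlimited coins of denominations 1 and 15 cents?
Coefficient of x^119 in 1/(1-x^1) · 1/(1-x^15). Use j coins of 15 for j = 0..⌊119/15⌋ = 7, the rest in 1s: 7 + 1 = 8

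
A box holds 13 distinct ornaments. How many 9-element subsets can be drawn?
C(13,9) = 13!/(9!×4!) = 715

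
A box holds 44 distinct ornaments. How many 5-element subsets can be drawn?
C(44,5) = 44!/(5!×39!) = 1086008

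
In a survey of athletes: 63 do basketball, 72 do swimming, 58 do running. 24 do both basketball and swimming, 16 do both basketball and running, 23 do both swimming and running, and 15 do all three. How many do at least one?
|A∪B∪C| = 63+72+58-24-16-23+15 = 145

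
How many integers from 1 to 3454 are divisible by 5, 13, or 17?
⌊3454/5⌋+⌊3454/13⌋+⌊3454/17⌋ - ⌊3454/65⌋-⌊3454/85⌋-⌊3454/221⌋ + ⌊3454/1105⌋ = 690+265+203 - 53-40-15 + 3 = 1053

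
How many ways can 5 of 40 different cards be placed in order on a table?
P(40,5) = 40!/(40-5)! = 78960960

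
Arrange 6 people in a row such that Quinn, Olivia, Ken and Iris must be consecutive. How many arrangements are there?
Treat the 4 as one block: (6-4+1)! × 4! = 6 × 24 = 144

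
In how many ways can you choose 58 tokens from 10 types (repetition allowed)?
C(58+10-1, 10-1) = C(67, 9) = 42757703560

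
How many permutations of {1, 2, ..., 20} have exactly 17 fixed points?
Choose the 17 fixed points C(20,17) = 1140, derange the rest: !3 = Σ_{j=0}^{3} (-1)^j·3!/j! = 6 - 6 + 3 - 1 = 2. Product = 1140 × 2 = 2280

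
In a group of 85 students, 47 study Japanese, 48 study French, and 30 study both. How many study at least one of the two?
|A∪B| = |A| + |B| - |A∩B| = 47 + 48 - 30 = 65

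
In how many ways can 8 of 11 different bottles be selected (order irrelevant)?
C(11,8) = 11!/(8!×3!) = 165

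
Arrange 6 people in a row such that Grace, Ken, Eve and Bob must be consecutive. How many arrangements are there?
Treat the 4 as one block: (6-4+1)! × 4! = 6 × 24 = 144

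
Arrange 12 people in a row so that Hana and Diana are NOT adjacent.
Total - adjacent = 12! - (12-1)!×2 = 479001600 - 79833600 = 399168000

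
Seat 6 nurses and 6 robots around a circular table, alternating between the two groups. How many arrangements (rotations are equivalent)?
Fix one of the nurses: (6-1)! ways for the remaining nurses, × 6! ways for the robots = 120 × 720 = 86400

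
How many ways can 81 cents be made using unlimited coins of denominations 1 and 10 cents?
Coefficient of x^81 in 1/(1-x^1) · 1/(1-x^10). Use j coins of 10 for j = 0..⌊81/10⌋ = 8, the rest in 1s: 8 + 1 = 9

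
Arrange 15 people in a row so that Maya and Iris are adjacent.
Treat as block: (15-1)! × 2! = 87178291200 × 2 = 174356582400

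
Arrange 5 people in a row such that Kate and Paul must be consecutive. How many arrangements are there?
Treat the 2 as one block: (5-2+1)! × 2! = 24 × 2 = 48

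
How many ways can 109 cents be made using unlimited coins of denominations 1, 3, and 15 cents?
Coefficient of x^109 in 1/(1-x^1) · 1/(1-x^3) · 1/(1-x^15). Case on j = number of 15-cent coins (j = 0..7); remainder r = 109 - 15j is made from {1,3} in ⌊r/3⌋+1 ways. r = 109, 94, 79, 64, 49, 34, 19, 4 → 37 + 32 + 27 + 22 + 17 + 12 + 7 + 2 = 156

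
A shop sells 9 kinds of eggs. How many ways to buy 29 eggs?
C(29+9-1, 9-1) = C(37, 8) = 38608020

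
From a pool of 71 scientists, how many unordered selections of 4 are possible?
C(71,4) = 71!/(4!×67!) = 971635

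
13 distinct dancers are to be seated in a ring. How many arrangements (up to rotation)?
Circular: fix one position, arrange the rest. (13-1)! = 479001600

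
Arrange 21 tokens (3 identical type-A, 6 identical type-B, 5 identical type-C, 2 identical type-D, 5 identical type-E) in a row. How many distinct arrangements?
21! / (3! × 6! × 5! × 2! × 5!) = 410646075840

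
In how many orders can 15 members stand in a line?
15! = 1307674368000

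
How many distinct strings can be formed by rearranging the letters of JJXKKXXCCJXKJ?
13! / (4! × 2! × 3! × 4!) = 900900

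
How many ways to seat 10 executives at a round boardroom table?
Circular: fix one position, arrange the rest. (10-1)! = 362880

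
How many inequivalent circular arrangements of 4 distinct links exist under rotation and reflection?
(4-1)!/2 = 6/2 = 3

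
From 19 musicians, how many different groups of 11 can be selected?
C(19,11) = 19!/(11!×8!) = 75582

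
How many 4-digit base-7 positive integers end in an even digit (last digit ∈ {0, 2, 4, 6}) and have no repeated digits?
Last∈{0,2,4,6}. Last=0: 120. Last nonzero: 3×5×P(5,2) = 300. Total = 420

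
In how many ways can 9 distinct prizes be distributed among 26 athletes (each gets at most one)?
P(26,9) = 26!/(26-9)! = 1133836704000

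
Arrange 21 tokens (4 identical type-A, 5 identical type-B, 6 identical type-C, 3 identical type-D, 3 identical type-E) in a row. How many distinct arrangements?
21! / (4! × 5! × 6! × 3! × 3!) = 684410126400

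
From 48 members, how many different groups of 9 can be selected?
C(48,9) = 48!/(9!×39!) = 1677106640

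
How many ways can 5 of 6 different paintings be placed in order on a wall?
P(6,5) = 6!/(6-5)! = 720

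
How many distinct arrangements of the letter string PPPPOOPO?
8! / (3! × 5!) = 56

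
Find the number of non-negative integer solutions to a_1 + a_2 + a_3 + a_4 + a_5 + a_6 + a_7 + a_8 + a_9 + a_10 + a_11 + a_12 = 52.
C(52+12-1, 12-1) = C(63, 11) = 615790256823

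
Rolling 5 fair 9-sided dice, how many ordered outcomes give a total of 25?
Coefficient of x^25 in (x + x² + ... + x^9)^5. By inclusion-exclusion on dice exceeding 9: Σ_j (-1)^j C(5,j)·C(25-1-9j, 4) = C(5,0)·C(24,4) - C(5,1)·C(15,4) + C(5,2)·C(6,4) = 1·10626 - 5·1365 + 10·15 = 3951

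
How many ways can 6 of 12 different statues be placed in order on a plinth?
P(12,6) = 12!/(12-6)! = 665280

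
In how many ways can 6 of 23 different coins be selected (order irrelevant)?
C(23,6) = 23!/(6!×17!) = 100947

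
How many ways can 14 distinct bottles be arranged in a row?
14! = 87178291200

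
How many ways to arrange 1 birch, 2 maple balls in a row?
3! / (1! × 2!) = 3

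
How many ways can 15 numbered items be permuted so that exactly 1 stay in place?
Choose the 1 fixed point C(15,1) = 15, derange the rest: !14 = Σ_{j=0}^{14} (-1)^j·14!/j! = 87178291200 - 87178291200 + 43589145600 - 14529715200 + 3632428800 - 726485760 + 121080960 - 17297280 + 2162160 - 240240 + 24024 - 2184 + 182 - 14 + 1 = 32071101049. Product = 15 × 32071101049 = 481066515735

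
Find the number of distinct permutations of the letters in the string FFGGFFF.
7! / (2! × 5!) = 21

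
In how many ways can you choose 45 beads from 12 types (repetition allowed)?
C(45+12-1, 12-1) = C(56, 11) = 148902215280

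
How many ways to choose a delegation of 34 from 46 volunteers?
C(46,34) = 46!/(34!×12!) = 38910617655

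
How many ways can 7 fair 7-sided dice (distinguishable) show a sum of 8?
Coefficient of x^8 in (x + x² + ... + x^7)^7. By inclusion-exclusion on dice exceeding 7: Σ_j (-1)^j C(7,j)·C(8-1-7j, 6) = C(7,0)·C(7,6) = 1·7 = 7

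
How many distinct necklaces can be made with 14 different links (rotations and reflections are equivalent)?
(14-1)!/2 = 6227020800/2 = 3113510400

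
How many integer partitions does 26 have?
Pentagonal recurrence p(n) = p(n-1) + p(n-2) - p(n-5) - p(n-7) + p(n-12) + p(n-15) - ... gives p(0..25) = 1, 1, 2, 3, 5, 7, 11, 15, 22, 30, 42, 56, 77, 101, 135, 176, 231, 297, 385, 490, 627, 792, 1002, 1255, 1575, 1958. p(26) = p(25) + p(24) - p(21) - p(19) + p(14) + p(11) - p(4) - p(0) = 1958 + 1575 - 792 - 490 + 135 + 56 - 5 - 1 = 2436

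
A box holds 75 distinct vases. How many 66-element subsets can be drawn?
C(75,66) = 75!/(66!×9!) = 125595622175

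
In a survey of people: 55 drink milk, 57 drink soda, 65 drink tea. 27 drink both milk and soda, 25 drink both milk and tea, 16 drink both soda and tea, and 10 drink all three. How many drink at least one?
|A∪B∪C| = 55+57+65-27-25-16+10 = 119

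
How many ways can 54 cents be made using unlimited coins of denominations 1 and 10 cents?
Coefficient of x^54 in 1/(1-x^1) · 1/(1-x^10). Use j coins of 10 for j = 0..⌊54/10⌋ = 5, the rest in 1s: 5 + 1 = 6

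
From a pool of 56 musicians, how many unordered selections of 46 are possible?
C(56,46) = 56!/(46!×10!) = 35607051480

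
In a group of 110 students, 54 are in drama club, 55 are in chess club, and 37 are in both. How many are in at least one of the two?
|A∪B| = |A| + |B| - |A∩B| = 54 + 55 - 37 = 72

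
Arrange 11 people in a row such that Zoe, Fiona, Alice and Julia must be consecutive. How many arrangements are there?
Treat the 4 as one block: (11-4+1)! × 4! = 40320 × 24 = 967680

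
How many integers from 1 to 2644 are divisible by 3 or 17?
⌊2644/3⌋ + ⌊2644/17⌋ - ⌊2644/51⌋ = 881 + 155 - 51 = 985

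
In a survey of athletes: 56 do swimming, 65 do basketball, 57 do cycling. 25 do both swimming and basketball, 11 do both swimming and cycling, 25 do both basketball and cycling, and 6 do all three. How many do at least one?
|A∪B∪C| = 56+65+57-25-11-25+6 = 123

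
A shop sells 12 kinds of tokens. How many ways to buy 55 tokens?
C(55+12-1, 12-1) = C(66, 11) = 1074082795968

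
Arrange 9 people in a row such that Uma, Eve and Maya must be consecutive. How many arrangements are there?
Treat the 3 as one block: (9-3+1)! × 3! = 5040 × 6 = 30240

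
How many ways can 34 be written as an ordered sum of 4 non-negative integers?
C(34+4-1, 4-1) = C(37, 3) = 7770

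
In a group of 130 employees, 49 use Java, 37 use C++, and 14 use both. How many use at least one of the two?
|A∪B| = |A| + |B| - |A∩B| = 49 + 37 - 14 = 72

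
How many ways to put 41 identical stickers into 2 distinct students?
C(41+2-1, 2-1) = C(42, 1) = 42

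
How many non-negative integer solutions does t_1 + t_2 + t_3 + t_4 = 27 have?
C(27+4-1, 4-1) = C(30, 3) = 4060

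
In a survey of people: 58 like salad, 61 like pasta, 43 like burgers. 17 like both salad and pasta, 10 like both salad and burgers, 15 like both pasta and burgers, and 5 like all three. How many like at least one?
|A∪B∪C| = 58+61+43-17-10-15+5 = 125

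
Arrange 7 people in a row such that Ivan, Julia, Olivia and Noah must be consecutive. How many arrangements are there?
Treat the 4 as one block: (7-4+1)! × 4! = 24 × 24 = 576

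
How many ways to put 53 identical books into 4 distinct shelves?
C(53+4-1, 4-1) = C(56, 3) = 27720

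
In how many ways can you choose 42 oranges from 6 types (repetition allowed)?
C(42+6-1, 6-1) = C(47, 5) = 1533939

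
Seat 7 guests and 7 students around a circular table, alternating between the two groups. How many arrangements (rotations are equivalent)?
Fix one of the guests: (7-1)! ways for the remaining guests, × 7! ways for the students = 720 × 5040 = 3628800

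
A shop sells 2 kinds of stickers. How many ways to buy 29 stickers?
C(29+2-1, 2-1) = C(30, 1) = 30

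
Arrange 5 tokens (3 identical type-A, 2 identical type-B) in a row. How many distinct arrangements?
5! / (3! × 2!) = 10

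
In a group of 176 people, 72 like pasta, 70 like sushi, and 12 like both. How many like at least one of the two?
|A∪B| = |A| + |B| - |A∩B| = 72 + 70 - 12 = 130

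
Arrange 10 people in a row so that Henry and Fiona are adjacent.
Treat as block: (10-1)! × 2! = 362880 × 2 = 725760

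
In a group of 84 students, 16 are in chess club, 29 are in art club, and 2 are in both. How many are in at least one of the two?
|A∪B| = |A| + |B| - |A∩B| = 16 + 29 - 2 = 43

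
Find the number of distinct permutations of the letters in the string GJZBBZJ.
7! / (2! × 2! × 2! × 1!) = 630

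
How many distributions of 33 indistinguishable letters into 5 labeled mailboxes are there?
C(33+5-1, 5-1) = C(37, 4) = 66045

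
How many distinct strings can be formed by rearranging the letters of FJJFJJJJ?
8! / (2! × 6!) = 28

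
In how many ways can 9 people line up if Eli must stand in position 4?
Fix one position: (9-1)! = 40320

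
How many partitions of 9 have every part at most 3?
Let r_j(i) = number of partitions of i into parts ≤ j, for i = 0..9. r_1(i) = 1 for all i; r_j(i) = r_{j-1}(i) + r_j(i-j). Rows j = 2..3: ≤2: 1 1 2 2 3 3 4 4 5 5; ≤3: 1 1 2 3 4 5 7 8 10 12. r_3(9) = 12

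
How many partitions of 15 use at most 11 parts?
By conjugation, equals partitions of 15 into parts ≤ 11. Let r_j(i) = number of partitions of i into parts ≤ j, for i = 0..15. r_1(i) = 1 for all i; r_j(i) = r_{j-1}(i) + r_j(i-j). Rows j = 2..11: ≤2: 1 1 2 2 3 3 4 4 5 5 6 6 7 7 8 8; ≤3: 1 1 2 3 4 5 7 8 10 12 14 16 19 21 24 27; ≤4: 1 1 2 3 5 6 9 11 15 18 23 27 34 39 47 54; ≤5: 1 1 2 3 5 7 10 13 18 23 30 37 47 57 70 84; ≤6: 1 1 2 3 5 7 11 14 20 26 35 44 58 71 90 110; ≤7: 1 1 2 3 5 7 11 15 21 28 38 49 65 82 105 131; ≤8: 1 1 2 3 5 7 11 15 22 29 40 52 70 89 116 146; ≤9: 1 1 2 3 5 7 11 15 22 30 41 54 73 94 123 157; ≤10: 1 1 2 3 5 7 11 15 22 30 42 55 75 97 128 164; ≤11: 1 1 2 3 5 7 11 15 22 30 42 56 76 99 131 169. r_11(15) = 169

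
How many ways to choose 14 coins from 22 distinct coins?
C(22,14) = 22!/(14!×8!) = 319770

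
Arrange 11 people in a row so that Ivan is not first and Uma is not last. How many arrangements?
By inclusion-exclusion: 11! - 2×(11-1)! + (11-2)! = 39916800 - 7257600 + 362880 = 33022080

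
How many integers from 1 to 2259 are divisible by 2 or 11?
⌊2259/2⌋ + ⌊2259/11⌋ - ⌊2259/22⌋ = 1129 + 205 - 102 = 1232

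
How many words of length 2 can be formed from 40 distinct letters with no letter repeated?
P(40,2) = 40!/(40-2)! = 1560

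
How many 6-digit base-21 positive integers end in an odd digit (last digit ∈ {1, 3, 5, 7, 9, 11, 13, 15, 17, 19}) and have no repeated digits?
Last∈{1,3,5,7,9,11,13,15,17,19}. Last=0: 0. Last nonzero: 10×19×P(19,4) = 17674560. Total = 17674560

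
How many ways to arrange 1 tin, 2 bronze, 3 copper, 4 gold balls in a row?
10! / (1! × 2! × 3! × 4!) = 12600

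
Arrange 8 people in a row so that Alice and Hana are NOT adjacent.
Total - adjacent = 8! - (8-1)!×2 = 40320 - 10080 = 30240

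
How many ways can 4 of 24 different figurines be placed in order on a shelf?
P(24,4) = 24!/(24-4)! = 255024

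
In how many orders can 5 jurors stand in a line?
5! = 120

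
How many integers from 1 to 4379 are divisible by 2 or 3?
⌊4379/2⌋ + ⌊4379/3⌋ - ⌊4379/6⌋ = 2189 + 1459 - 729 = 2919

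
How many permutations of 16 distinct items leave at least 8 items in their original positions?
Exactly j fixed points: C(16,j)·!(16-j); sum over j ≥ 8 (derangement numbers via !m = (m-1)·(!(m-1) + !(m-2)): !0..!8 = 1, 0, 1, 2, 9, 44, 265, 1854, 14833). Σ_{j=8}^{16} C(16,j)·!(16-j) = C(16,8)·!8 + C(16,9)·!7 + C(16,10)·!6 + C(16,11)·!5 + C(16,12)·!4 + C(16,13)·!3 + C(16,14)·!2 + C(16,15)·!1 + C(16,16)·!0 = 12870·14833 + 11440·1854 + 8008·265 + 4368·44 + 1820·9 + 560·2 + 120·1 + 16·0 + 1·1 = 214442403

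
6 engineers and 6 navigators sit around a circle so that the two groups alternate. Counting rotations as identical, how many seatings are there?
Fix one of the engineers: (6-1)! ways for the remaining engineers, × 6! ways for the navigators = 120 × 720 = 86400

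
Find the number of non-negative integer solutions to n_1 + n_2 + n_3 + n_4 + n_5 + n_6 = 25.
C(25+6-1, 6-1) = C(30, 5) = 142506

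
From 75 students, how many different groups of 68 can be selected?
C(75,68) = 75!/(68!×7!) = 1984829850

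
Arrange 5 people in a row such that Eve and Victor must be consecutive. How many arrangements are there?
Treat the 2 as one block: (5-2+1)! × 2! = 24 × 2 = 48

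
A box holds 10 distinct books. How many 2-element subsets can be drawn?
C(10,2) = 10!/(2!×8!) = 45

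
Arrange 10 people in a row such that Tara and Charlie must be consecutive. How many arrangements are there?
Treat the 2 as one block: (10-2+1)! × 2! = 362880 × 2 = 725760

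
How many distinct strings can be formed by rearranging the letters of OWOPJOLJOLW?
11! / (2! × 4! × 2! × 1! × 2!) = 207900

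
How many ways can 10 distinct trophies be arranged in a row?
10! = 3628800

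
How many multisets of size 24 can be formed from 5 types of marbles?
C(24+5-1, 5-1) = C(28, 4) = 20475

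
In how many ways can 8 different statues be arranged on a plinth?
8! = 40320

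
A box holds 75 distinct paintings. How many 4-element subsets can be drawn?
C(75,4) = 75!/(4!×71!) = 1215450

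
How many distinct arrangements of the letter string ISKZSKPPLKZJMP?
14! / (3! × 1! × 2! × 1! × 3! × 1! × 1! × 2!) = 605404800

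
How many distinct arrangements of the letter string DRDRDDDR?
8! / (3! × 5!) = 56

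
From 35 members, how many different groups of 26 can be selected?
C(35,26) = 35!/(26!×9!) = 70607460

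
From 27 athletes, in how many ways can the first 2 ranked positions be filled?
P(27,2) = 27!/(27-2)! = 702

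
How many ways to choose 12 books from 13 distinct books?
C(13,12) = 13!/(12!×1!) = 13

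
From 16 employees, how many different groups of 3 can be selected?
C(16,3) = 16!/(3!×13!) = 560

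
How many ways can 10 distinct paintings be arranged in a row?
10! = 3628800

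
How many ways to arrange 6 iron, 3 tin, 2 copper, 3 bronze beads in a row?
14! / (6! × 3! × 2! × 3!) = 1681680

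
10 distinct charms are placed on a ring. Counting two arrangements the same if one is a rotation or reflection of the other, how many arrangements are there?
(10-1)!/2 = 362880/2 = 181440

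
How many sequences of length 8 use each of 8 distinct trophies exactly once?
8! = 40320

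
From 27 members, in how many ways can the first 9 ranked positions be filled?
P(27,9) = 27!/(27-9)! = 1700755056000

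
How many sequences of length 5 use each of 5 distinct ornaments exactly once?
5! = 120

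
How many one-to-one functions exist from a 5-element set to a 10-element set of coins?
P(10,5) = 10!/(10-5)! = 30240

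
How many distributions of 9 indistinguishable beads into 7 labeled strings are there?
C(9+7-1, 7-1) = C(15, 6) = 5005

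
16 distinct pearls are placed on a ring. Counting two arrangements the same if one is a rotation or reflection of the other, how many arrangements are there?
(16-1)!/2 = 1307674368000/2 = 653837184000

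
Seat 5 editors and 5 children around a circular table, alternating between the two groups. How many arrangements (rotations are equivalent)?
Fix one of the editors: (5-1)! ways for the remaining editors, × 5! ways for the children = 24 × 120 = 2880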